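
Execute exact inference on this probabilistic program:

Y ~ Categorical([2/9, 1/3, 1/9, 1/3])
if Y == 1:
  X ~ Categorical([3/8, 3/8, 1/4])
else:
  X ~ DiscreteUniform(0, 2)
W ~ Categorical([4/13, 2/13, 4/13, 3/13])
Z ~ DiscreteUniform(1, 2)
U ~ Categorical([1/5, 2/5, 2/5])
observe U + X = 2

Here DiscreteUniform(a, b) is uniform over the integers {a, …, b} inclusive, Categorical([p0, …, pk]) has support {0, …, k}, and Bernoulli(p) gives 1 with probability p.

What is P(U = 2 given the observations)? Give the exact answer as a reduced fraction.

Enumerate traces; 96 have nonzero weight after conditioning:
  (Y=0, X=0, W=0, Z=1, U=2) weight 8/1755
  (Y=0, X=0, W=0, Z=2, U=2) weight 8/1755
  (Y=0, X=0, W=1, Z=1, U=2) weight 4/1755
  (Y=0, X=0, W=1, Z=2, U=2) weight 4/1755
  (Y=0, X=0, W=2, Z=1, U=2) weight 8/1755
  (Y=0, X=0, W=2, Z=2, U=2) weight 8/1755
  (Y=0, X=0, W=3, Z=1, U=2) weight 2/585
  (Y=0, X=0, W=3, Z=2, U=2) weight 2/585
  (Y=0, X=1, W=0, Z=1, U=1) weight 8/1755
  (Y=0, X=2, W=0, Z=1, U=0) weight 4/1755
  … 86 more
Group by U:
  weight(U=0) = 11/180
  weight(U=1) = 5/36
  weight(U=2) = 5/36
Total weight = 11/180 + 5/36 + 5/36 = 61/180
P(U=0 | obs) = 11/180 / 61/180 = 11/61
P(U=1 | obs) = 5/36 / 61/180 = 25/61
P(U=2 | obs) = 5/36 / 61/180 = 25/61

P(U = 2 | obs) = 25/61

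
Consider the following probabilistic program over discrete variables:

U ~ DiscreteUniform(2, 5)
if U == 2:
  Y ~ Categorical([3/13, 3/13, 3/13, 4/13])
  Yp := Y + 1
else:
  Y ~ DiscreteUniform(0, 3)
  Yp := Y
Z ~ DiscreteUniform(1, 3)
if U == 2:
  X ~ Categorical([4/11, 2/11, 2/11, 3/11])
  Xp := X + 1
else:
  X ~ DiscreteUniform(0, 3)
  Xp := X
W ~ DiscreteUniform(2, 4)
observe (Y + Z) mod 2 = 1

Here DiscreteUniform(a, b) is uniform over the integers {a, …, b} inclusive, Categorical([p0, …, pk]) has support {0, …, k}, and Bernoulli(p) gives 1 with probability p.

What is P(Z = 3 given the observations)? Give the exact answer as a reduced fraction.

P(Z = 3 | obs) = 51/155

Enumerate traces; 288 have nonzero weight after conditioning:
  (U=2, Y=0, Z=1, X=0, W=2) weight 1/429
  (U=2, Y=0, Z=1, X=0, W=3) weight 1/429
  (U=2, Y=0, Z=1, X=0, W=4) weight 1/429
  (U=2, Y=0, Z=1, X=1, W=2) weight 1/858
  (U=2, Y=0, Z=1, X=1, W=3) weight 1/858
  (U=2, Y=0, Z=1, X=1, W=4) weight 1/858
  (U=2, Y=0, Z=1, X=2, W=2) weight 1/858
  (U=2, Y=0, Z=1, X=2, W=3) weight 1/858
  (U=2, Y=0, Z=3, X=0, W=2) weight 1/429
  (U=2, Y=1, Z=2, X=0, W=2) weight 1/429
  … 278 more
Group by Z:
  weight(Z=1) = 17/104
  weight(Z=2) = 53/312
  weight(Z=3) = 17/104
Total weight = 17/104 + 53/312 + 17/104 = 155/312
P(Z=1 | obs) = 17/104 / 155/312 = 51/155
P(Z=2 | obs) = 53/312 / 155/312 = 53/155
P(Z=3 | obs) = 17/104 / 155/312 = 51/155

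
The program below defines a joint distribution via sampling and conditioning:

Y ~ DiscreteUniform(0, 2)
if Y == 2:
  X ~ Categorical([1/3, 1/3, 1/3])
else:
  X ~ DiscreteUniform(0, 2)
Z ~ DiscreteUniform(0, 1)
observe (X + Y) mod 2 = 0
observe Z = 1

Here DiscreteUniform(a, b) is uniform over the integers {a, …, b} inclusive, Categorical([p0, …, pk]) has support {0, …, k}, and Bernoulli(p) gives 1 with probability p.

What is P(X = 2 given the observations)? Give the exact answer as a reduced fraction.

Enumerate traces; 5 have nonzero weight after conditioning:
  (Y=0, X=0, Z=1) weight 1/18
  (Y=0, X=2, Z=1) weight 1/18
  (Y=1, X=1, Z=1) weight 1/18
  (Y=2, X=0, Z=1) weight 1/18
  (Y=2, X=2, Z=1) weight 1/18
Group by X:
  weight(X=0) = 1/9
  weight(X=1) = 1/18
  weight(X=2) = 1/9
Total weight = 1/9 + 1/18 + 1/9 = 5/18
P(X=0 | obs) = 1/9 / 5/18 = 2/5
P(X=1 | obs) = 1/18 / 5/18 = 1/5
P(X=2 | obs) = 1/9 / 5/18 = 2/5

P(X = 2 | obs) = 2/5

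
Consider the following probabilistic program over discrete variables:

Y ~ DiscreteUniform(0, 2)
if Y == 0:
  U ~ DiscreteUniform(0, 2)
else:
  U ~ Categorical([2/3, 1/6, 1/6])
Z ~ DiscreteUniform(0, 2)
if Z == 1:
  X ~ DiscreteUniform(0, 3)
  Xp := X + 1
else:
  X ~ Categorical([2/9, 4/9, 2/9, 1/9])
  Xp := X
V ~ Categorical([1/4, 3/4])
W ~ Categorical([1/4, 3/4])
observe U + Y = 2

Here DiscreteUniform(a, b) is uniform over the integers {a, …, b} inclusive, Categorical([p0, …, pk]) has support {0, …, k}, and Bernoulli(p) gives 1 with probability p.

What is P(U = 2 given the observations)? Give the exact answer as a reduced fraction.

Enumerate traces; 144 have nonzero weight after conditioning:
  (Y=0, U=2, Z=0, X=0, V=0, W=0) weight 1/1944
  (Y=0, U=2, Z=0, X=0, V=0, W=1) weight 1/648
  (Y=0, U=2, Z=0, X=0, V=1, W=0) weight 1/648
  (Y=0, U=2, Z=0, X=0, V=1, W=1) weight 1/216
  (Y=0, U=2, Z=0, X=1, V=0, W=0) weight 1/972
  (Y=0, U=2, Z=0, X=1, V=0, W=1) weight 1/324
  (Y=0, U=2, Z=0, X=1, V=1, W=0) weight 1/324
  (Y=0, U=2, Z=0, X=1, V=1, W=1) weight 1/108
  (Y=1, U=1, Z=0, X=0, V=0, W=0) weight 1/3888
  (Y=2, U=0, Z=0, X=0, V=0, W=0) weight 1/972
  … 134 more
Group by U:
  weight(U=0) = 2/9
  weight(U=1) = 1/18
  weight(U=2) = 1/9
Total weight = 2/9 + 1/18 + 1/9 = 7/18
P(U=0 | obs) = 2/9 / 7/18 = 4/7
P(U=1 | obs) = 1/18 / 7/18 = 1/7
P(U=2 | obs) = 1/9 / 7/18 = 2/7

P(U = 2 | obs) = 2/7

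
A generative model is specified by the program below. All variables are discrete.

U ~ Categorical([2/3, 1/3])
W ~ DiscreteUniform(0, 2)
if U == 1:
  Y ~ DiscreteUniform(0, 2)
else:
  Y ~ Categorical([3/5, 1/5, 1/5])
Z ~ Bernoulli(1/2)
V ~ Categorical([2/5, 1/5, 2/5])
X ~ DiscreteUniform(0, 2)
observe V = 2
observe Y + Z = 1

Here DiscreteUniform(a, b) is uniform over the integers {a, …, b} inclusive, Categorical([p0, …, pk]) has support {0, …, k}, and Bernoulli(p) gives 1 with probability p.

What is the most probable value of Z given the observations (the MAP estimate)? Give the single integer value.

argmax_v P(Z = v | obs) = 1

Enumerate traces; 36 have nonzero weight after conditioning:
  (U=0, W=0, Y=0, Z=1, V=2, X=0) weight 2/225
  (U=0, W=0, Y=0, Z=1, V=2, X=1) weight 2/225
  (U=0, W=0, Y=0, Z=1, V=2, X=2) weight 2/225
  (U=0, W=0, Y=1, Z=0, V=2, X=0) weight 2/675
  (U=0, W=0, Y=1, Z=0, V=2, X=1) weight 2/675
  (U=0, W=0, Y=1, Z=0, V=2, X=2) weight 2/675
  (U=0, W=1, Y=0, Z=1, V=2, X=0) weight 2/225
  (U=0, W=1, Y=0, Z=1, V=2, X=1) weight 2/225
  … 28 more
Group by Z:
  weight(Z=0) = 11/225
  weight(Z=1) = 23/225
Total weight = 11/225 + 23/225 = 34/225
P(Z=0 | obs) = 11/225 / 34/225 = 11/34
P(Z=1 | obs) = 23/225 / 34/225 = 23/34
argmax = 1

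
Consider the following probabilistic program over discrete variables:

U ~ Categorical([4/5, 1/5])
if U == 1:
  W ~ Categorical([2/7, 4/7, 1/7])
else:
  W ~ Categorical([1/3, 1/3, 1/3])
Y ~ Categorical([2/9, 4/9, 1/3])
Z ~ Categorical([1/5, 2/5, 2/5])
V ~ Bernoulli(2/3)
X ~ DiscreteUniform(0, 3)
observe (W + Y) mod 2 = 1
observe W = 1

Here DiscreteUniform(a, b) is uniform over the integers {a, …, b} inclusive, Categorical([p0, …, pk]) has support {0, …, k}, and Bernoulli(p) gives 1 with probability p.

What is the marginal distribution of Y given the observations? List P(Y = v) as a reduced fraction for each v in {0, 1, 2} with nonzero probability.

Enumerate traces; 96 have nonzero weight after conditioning:
  (U=0, W=1, Y=0, Z=0, V=0, X=0) weight 2/2025
  (U=0, W=1, Y=0, Z=0, V=0, X=1) weight 2/2025
  (U=0, W=1, Y=0, Z=0, V=0, X=2) weight 2/2025
  (U=0, W=1, Y=0, Z=0, V=0, X=3) weight 2/2025
  (U=0, W=1, Y=0, Z=0, V=1, X=0) weight 4/2025
  (U=0, W=1, Y=0, Z=0, V=1, X=1) weight 4/2025
  (U=0, W=1, Y=0, Z=0, V=1, X=2) weight 4/2025
  (U=0, W=1, Y=0, Z=0, V=1, X=3) weight 4/2025
  (U=0, W=1, Y=2, Z=0, V=0, X=0) weight 1/675
  … 87 more
Group by Y:
  weight(Y=0) = 16/189
  weight(Y=2) = 8/63
Total weight = 16/189 + 8/63 = 40/189
P(Y=0 | obs) = 16/189 / 40/189 = 2/5
P(Y=2 | obs) = 8/63 / 40/189 = 3/5

P(Y=0) = 2/5, P(Y=2) = 3/5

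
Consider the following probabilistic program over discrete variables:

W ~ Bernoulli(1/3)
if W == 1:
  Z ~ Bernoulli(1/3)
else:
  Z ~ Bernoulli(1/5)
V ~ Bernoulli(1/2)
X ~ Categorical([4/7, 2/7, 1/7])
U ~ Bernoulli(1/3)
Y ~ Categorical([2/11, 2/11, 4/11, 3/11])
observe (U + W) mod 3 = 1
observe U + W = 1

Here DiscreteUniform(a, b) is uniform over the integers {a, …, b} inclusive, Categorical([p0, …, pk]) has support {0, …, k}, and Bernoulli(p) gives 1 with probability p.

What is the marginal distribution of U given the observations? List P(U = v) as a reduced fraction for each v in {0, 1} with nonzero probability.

Enumerate traces; 96 have nonzero weight after conditioning:
  (W=0, Z=0, V=0, X=0, U=1, Y=0) weight 32/3465
  (W=0, Z=0, V=0, X=0, U=1, Y=1) weight 32/3465
  (W=0, Z=0, V=0, X=0, U=1, Y=2) weight 64/3465
  (W=0, Z=0, V=0, X=0, U=1, Y=3) weight 16/1155
  (W=0, Z=0, V=0, X=1, U=1, Y=0) weight 16/3465
  (W=0, Z=0, V=0, X=1, U=1, Y=1) weight 16/3465
  (W=0, Z=0, V=0, X=1, U=1, Y=2) weight 32/3465
  (W=0, Z=0, V=0, X=1, U=1, Y=3) weight 8/1155
  (W=1, Z=0, V=0, X=0, U=0, Y=0) weight 16/2079
  … 87 more
Group by U:
  weight(U=0) = 2/9
  weight(U=1) = 2/9
Total weight = 2/9 + 2/9 = 4/9
P(U=0 | obs) = 2/9 / 4/9 = 1/2
P(U=1 | obs) = 2/9 / 4/9 = 1/2

P(U=0) = 1/2, P(U=1) = 1/2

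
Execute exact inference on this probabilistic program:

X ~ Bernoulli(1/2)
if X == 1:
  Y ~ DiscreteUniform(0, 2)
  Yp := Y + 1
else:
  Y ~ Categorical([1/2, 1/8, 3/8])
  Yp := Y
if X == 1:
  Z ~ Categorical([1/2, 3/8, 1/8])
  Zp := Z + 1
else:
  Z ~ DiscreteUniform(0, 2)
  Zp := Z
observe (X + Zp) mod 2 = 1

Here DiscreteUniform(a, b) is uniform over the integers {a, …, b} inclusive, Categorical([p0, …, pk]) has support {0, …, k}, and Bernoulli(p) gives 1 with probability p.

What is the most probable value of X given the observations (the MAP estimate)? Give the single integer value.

Enumerate traces; 6 have nonzero weight after conditioning:
  (X=0, Y=0, Z=1) weight 1/12
  (X=0, Y=1, Z=1) weight 1/48
  (X=0, Y=2, Z=1) weight 1/16
  (X=1, Y=0, Z=1) weight 1/16
  (X=1, Y=1, Z=1) weight 1/16
  (X=1, Y=2, Z=1) weight 1/16
Group by X:
  weight(X=0) = 1/6
  weight(X=1) = 3/16
Total weight = 1/6 + 3/16 = 17/48
P(X=0 | obs) = 1/6 / 17/48 = 8/17
P(X=1 | obs) = 3/16 / 17/48 = 9/17
argmax = 1

argmax_v P(X = v | obs) = 1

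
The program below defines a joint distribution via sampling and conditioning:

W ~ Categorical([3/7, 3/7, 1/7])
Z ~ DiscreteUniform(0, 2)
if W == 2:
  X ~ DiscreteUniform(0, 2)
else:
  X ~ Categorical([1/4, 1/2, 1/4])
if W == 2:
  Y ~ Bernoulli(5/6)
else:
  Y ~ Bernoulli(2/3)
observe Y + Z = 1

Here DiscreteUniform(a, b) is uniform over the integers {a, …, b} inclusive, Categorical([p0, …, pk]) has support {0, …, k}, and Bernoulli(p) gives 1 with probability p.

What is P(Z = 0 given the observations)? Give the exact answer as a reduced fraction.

P(Z = 0 | obs) = 29/42

Enumerate traces; 18 have nonzero weight after conditioning:
  (W=0, Z=0, X=0, Y=1) weight 1/42
  (W=0, Z=0, X=1, Y=1) weight 1/21
  (W=0, Z=0, X=2, Y=1) weight 1/42
  (W=0, Z=1, X=0, Y=0) weight 1/84
  (W=0, Z=1, X=1, Y=0) weight 1/42
  (W=0, Z=1, X=2, Y=0) weight 1/84
  (W=1, Z=0, X=0, Y=1) weight 1/42
  (W=1, Z=0, X=1, Y=1) weight 1/21
  … 10 more
Group by Z:
  weight(Z=0) = 29/126
  weight(Z=1) = 13/126
Total weight = 29/126 + 13/126 = 1/3
P(Z=0 | obs) = 29/126 / 1/3 = 29/42
P(Z=1 | obs) = 13/126 / 1/3 = 13/42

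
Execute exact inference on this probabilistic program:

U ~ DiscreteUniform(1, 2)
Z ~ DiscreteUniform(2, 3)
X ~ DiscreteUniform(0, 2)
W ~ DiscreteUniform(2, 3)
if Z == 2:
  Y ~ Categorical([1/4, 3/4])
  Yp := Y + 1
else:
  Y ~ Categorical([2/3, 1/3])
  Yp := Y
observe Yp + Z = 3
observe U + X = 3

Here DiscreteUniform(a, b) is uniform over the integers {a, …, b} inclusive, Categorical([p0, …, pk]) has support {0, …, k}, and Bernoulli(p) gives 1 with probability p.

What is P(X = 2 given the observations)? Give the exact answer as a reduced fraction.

Enumerate traces; 8 have nonzero weight after conditioning:
  (U=1, Z=2, X=2, W=2, Y=0) weight 1/96
  (U=1, Z=2, X=2, W=3, Y=0) weight 1/96
  (U=1, Z=3, X=2, W=2, Y=0) weight 1/36
  (U=1, Z=3, X=2, W=3, Y=0) weight 1/36
  (U=2, Z=2, X=1, W=2, Y=0) weight 1/96
  (U=2, Z=2, X=1, W=3, Y=0) weight 1/96
  (U=2, Z=3, X=1, W=2, Y=0) weight 1/36
  (U=2, Z=3, X=1, W=3, Y=0) weight 1/36
Group by X:
  weight(X=1) = 11/144
  weight(X=2) = 11/144
Total weight = 11/144 + 11/144 = 11/72
P(X=1 | obs) = 11/144 / 11/72 = 1/2
P(X=2 | obs) = 11/144 / 11/72 = 1/2

P(X = 2 | obs) = 1/2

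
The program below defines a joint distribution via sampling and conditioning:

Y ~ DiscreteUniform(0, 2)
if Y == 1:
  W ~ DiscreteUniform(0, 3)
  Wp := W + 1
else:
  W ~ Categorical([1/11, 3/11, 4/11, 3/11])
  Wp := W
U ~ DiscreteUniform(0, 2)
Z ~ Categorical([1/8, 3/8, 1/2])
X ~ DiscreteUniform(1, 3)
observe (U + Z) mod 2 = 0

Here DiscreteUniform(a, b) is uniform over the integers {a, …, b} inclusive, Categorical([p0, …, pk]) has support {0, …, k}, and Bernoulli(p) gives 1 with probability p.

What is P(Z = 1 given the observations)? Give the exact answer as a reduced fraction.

P(Z = 1 | obs) = 3/13

Enumerate traces; 180 have nonzero weight after conditioning:
  (Y=0, W=0, U=0, Z=0, X=1) weight 1/2376
  (Y=0, W=0, U=0, Z=0, X=2) weight 1/2376
  (Y=0, W=0, U=0, Z=0, X=3) weight 1/2376
  (Y=0, W=0, U=0, Z=2, X=1) weight 1/594
  (Y=0, W=0, U=0, Z=2, X=2) weight 1/594
  (Y=0, W=0, U=0, Z=2, X=3) weight 1/594
  (Y=0, W=0, U=1, Z=1, X=1) weight 1/792
  (Y=0, W=0, U=1, Z=1, X=2) weight 1/792
  … 172 more
Group by Z:
  weight(Z=0) = 1/12
  weight(Z=1) = 1/8
  weight(Z=2) = 1/3
Total weight = 1/12 + 1/8 + 1/3 = 13/24
P(Z=0 | obs) = 1/12 / 13/24 = 2/13
P(Z=1 | obs) = 1/8 / 13/24 = 3/13
P(Z=2 | obs) = 1/3 / 13/24 = 8/13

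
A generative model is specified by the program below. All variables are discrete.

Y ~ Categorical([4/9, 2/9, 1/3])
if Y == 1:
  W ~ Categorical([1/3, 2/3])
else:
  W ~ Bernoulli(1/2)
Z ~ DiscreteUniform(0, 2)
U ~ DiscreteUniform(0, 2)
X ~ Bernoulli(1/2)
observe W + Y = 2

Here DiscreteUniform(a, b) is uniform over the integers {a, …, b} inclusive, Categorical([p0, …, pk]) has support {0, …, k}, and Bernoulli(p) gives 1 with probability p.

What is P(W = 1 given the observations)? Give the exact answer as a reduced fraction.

Enumerate traces; 36 have nonzero weight after conditioning:
  (Y=1, W=1, Z=0, U=0, X=0) weight 2/243
  (Y=1, W=1, Z=0, U=0, X=1) weight 2/243
  (Y=1, W=1, Z=0, U=1, X=0) weight 2/243
  (Y=1, W=1, Z=0, U=1, X=1) weight 2/243
  (Y=1, W=1, Z=0, U=2, X=0) weight 2/243
  (Y=1, W=1, Z=0, U=2, X=1) weight 2/243
  (Y=1, W=1, Z=1, U=0, X=0) weight 2/243
  (Y=1, W=1, Z=1, U=0, X=1) weight 2/243
  (Y=2, W=0, Z=0, U=0, X=0) weight 1/108
  … 27 more
Group by W:
  weight(W=0) = 1/6
  weight(W=1) = 4/27
Total weight = 1/6 + 4/27 = 17/54
P(W=0 | obs) = 1/6 / 17/54 = 9/17
P(W=1 | obs) = 4/27 / 17/54 = 8/17

P(W = 1 | obs) = 8/17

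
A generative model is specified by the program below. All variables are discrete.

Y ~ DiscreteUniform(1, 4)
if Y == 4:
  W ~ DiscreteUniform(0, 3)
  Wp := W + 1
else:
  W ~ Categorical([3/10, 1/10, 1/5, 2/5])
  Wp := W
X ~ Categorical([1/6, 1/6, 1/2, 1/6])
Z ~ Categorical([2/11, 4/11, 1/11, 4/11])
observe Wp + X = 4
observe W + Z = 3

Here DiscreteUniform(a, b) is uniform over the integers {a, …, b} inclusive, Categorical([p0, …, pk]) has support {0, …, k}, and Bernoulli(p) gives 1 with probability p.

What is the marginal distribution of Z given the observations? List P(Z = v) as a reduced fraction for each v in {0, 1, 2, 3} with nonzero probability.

P(Z=0) = 58/263, P(Z=1) = 164/263, P(Z=2) = 21/263, P(Z=3) = 20/263

Enumerate traces; 13 have nonzero weight after conditioning:
  (Y=1, W=1, X=3, Z=2) weight 1/2640
  (Y=1, W=2, X=2, Z=1) weight 1/110
  (Y=1, W=3, X=1, Z=0) weight 1/330
  (Y=2, W=1, X=3, Z=2) weight 1/2640
  (Y=2, W=2, X=2, Z=1) weight 1/110
  (Y=2, W=3, X=1, Z=0) weight 1/330
  (Y=3, W=1, X=3, Z=2) weight 1/2640
  (Y=3, W=2, X=2, Z=1) weight 1/110
  (Y=4, W=0, X=3, Z=3) weight 1/264
  … 4 more
Group by Z:
  weight(Z=0) = 29/2640
  weight(Z=1) = 41/1320
  weight(Z=2) = 7/1760
  weight(Z=3) = 1/264
Total weight = 29/2640 + 41/1320 + 7/1760 + 1/264 = 263/5280
P(Z=0 | obs) = 29/2640 / 263/5280 = 58/263
P(Z=1 | obs) = 41/1320 / 263/5280 = 164/263
P(Z=2 | obs) = 7/1760 / 263/5280 = 21/263
P(Z=3 | obs) = 1/264 / 263/5280 = 20/263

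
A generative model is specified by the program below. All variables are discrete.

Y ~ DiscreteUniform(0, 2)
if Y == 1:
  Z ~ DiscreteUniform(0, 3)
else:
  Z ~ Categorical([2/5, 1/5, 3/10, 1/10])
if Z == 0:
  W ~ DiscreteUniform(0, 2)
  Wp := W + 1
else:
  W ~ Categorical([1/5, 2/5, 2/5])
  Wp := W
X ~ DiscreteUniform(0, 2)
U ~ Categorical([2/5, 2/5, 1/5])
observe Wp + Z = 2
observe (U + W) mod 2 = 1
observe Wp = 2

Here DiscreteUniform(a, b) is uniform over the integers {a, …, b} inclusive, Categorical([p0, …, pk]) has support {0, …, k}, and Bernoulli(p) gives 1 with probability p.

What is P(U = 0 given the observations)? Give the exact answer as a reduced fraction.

P(U = 0 | obs) = 2/3

Enumerate traces; 18 have nonzero weight after conditioning:
  (Y=0, Z=0, W=1, X=0, U=0) weight 4/675
  (Y=0, Z=0, W=1, X=0, U=2) weight 2/675
  (Y=0, Z=0, W=1, X=1, U=0) weight 4/675
  (Y=0, Z=0, W=1, X=1, U=2) weight 2/675
  (Y=0, Z=0, W=1, X=2, U=0) weight 4/675
  (Y=0, Z=0, W=1, X=2, U=2) weight 2/675
  (Y=1, Z=0, W=1, X=0, U=0) weight 1/270
  (Y=1, Z=0, W=1, X=0, U=2) weight 1/540
  … 10 more
Group by U:
  weight(U=0) = 7/150
  weight(U=2) = 7/300
Total weight = 7/150 + 7/300 = 7/100
P(U=0 | obs) = 7/150 / 7/100 = 2/3
P(U=2 | obs) = 7/300 / 7/100 = 1/3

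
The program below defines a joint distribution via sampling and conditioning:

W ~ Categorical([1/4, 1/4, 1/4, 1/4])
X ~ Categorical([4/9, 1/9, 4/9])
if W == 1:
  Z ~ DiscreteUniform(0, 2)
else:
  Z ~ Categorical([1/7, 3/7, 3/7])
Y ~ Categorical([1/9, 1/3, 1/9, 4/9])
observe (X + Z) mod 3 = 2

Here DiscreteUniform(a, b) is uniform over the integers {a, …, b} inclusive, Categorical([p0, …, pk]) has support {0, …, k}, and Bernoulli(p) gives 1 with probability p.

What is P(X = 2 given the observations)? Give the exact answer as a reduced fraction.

Enumerate traces; 48 have nonzero weight after conditioning:
  (W=0, X=0, Z=2, Y=0) weight 1/189
  (W=0, X=0, Z=2, Y=1) weight 1/63
  (W=0, X=0, Z=2, Y=2) weight 1/189
  (W=0, X=0, Z=2, Y=3) weight 4/189
  (W=0, X=1, Z=1, Y=0) weight 1/756
  (W=0, X=1, Z=1, Y=1) weight 1/252
  (W=0, X=1, Z=1, Y=2) weight 1/756
  (W=0, X=1, Z=1, Y=3) weight 1/189
  (W=0, X=2, Z=0, Y=0) weight 1/567
  … 39 more
Group by X:
  weight(X=0) = 34/189
  weight(X=1) = 17/378
  weight(X=2) = 16/189
Total weight = 34/189 + 17/378 + 16/189 = 13/42
P(X=0 | obs) = 34/189 / 13/42 = 68/117
P(X=1 | obs) = 17/378 / 13/42 = 17/117
P(X=2 | obs) = 16/189 / 13/42 = 32/117

P(X = 2 | obs) = 32/117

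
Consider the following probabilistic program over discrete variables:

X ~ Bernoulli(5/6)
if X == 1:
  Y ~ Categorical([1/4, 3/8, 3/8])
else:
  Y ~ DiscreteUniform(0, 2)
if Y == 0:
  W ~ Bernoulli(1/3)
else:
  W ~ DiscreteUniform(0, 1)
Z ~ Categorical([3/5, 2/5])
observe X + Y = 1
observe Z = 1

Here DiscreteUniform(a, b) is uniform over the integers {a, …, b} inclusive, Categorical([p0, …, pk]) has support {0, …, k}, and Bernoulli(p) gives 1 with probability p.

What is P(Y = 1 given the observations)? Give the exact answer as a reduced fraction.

P(Y = 1 | obs) = 4/19

Enumerate traces; 4 have nonzero weight after conditioning:
  (X=0, Y=1, W=0, Z=1) weight 1/90
  (X=0, Y=1, W=1, Z=1) weight 1/90
  (X=1, Y=0, W=0, Z=1) weight 1/18
  (X=1, Y=0, W=1, Z=1) weight 1/36
Group by Y:
  weight(Y=0) = 1/12
  weight(Y=1) = 1/45
Total weight = 1/12 + 1/45 = 19/180
P(Y=0 | obs) = 1/12 / 19/180 = 15/19
P(Y=1 | obs) = 1/45 / 19/180 = 4/19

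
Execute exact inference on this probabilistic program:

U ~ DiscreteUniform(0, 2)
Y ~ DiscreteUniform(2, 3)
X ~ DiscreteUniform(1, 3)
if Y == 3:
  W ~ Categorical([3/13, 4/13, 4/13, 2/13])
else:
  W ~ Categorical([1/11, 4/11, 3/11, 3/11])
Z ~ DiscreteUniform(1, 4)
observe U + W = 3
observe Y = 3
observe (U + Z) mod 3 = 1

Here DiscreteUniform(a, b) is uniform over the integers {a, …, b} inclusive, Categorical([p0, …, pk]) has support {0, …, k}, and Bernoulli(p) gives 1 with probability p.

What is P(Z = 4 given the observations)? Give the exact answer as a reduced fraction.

P(Z = 4 | obs) = 1/6

Enumerate traces; 12 have nonzero weight after conditioning:
  (U=0, Y=3, X=1, W=3, Z=1) weight 1/468
  (U=0, Y=3, X=1, W=3, Z=4) weight 1/468
  (U=0, Y=3, X=2, W=3, Z=1) weight 1/468
  (U=0, Y=3, X=2, W=3, Z=4) weight 1/468
  (U=0, Y=3, X=3, W=3, Z=1) weight 1/468
  (U=0, Y=3, X=3, W=3, Z=4) weight 1/468
  (U=1, Y=3, X=1, W=2, Z=3) weight 1/234
  (U=1, Y=3, X=2, W=2, Z=3) weight 1/234
  (U=2, Y=3, X=1, W=1, Z=2) weight 1/234
  … 3 more
Group by Z:
  weight(Z=1) = 1/156
  weight(Z=2) = 1/78
  weight(Z=3) = 1/78
  weight(Z=4) = 1/156
Total weight = 1/156 + 1/78 + 1/78 + 1/156 = 1/26
P(Z=1 | obs) = 1/156 / 1/26 = 1/6
P(Z=2 | obs) = 1/78 / 1/26 = 1/3
P(Z=3 | obs) = 1/78 / 1/26 = 1/3
P(Z=4 | obs) = 1/156 / 1/26 = 1/6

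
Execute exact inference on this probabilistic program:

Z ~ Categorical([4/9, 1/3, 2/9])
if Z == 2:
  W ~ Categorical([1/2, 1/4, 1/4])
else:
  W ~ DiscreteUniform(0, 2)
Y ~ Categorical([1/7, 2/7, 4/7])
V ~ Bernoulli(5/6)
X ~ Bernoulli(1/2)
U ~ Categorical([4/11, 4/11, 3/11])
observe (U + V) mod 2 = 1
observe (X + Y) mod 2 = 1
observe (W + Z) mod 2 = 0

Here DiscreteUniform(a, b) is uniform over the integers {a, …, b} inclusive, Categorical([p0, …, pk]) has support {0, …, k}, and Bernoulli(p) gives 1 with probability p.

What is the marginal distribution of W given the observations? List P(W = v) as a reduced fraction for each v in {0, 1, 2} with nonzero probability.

P(W=0) = 14/31, P(W=1) = 6/31, P(W=2) = 11/31

Enumerate traces; 45 have nonzero weight after conditioning:
  (Z=0, W=0, Y=0, V=0, X=1, U=1) weight 4/6237
  (Z=0, W=0, Y=0, V=1, X=1, U=0) weight 20/6237
  (Z=0, W=0, Y=0, V=1, X=1, U=2) weight 5/2079
  (Z=0, W=0, Y=1, V=0, X=0, U=1) weight 8/6237
  (Z=0, W=0, Y=1, V=1, X=0, U=0) weight 40/6237
  (Z=0, W=0, Y=1, V=1, X=0, U=2) weight 10/2079
  (Z=0, W=0, Y=2, V=0, X=1, U=1) weight 16/6237
  (Z=0, W=0, Y=2, V=1, X=1, U=0) weight 80/6237
  (Z=0, W=2, Y=0, V=0, X=1, U=1) weight 4/6237
  (Z=1, W=1, Y=0, V=0, X=1, U=1) weight 1/2079
  … 35 more
Group by W:
  weight(W=0) = 91/1188
  weight(W=1) = 13/396
  weight(W=2) = 13/216
Total weight = 91/1188 + 13/396 + 13/216 = 403/2376
P(W=0 | obs) = 91/1188 / 403/2376 = 14/31
P(W=1 | obs) = 13/396 / 403/2376 = 6/31
P(W=2 | obs) = 13/216 / 403/2376 = 11/31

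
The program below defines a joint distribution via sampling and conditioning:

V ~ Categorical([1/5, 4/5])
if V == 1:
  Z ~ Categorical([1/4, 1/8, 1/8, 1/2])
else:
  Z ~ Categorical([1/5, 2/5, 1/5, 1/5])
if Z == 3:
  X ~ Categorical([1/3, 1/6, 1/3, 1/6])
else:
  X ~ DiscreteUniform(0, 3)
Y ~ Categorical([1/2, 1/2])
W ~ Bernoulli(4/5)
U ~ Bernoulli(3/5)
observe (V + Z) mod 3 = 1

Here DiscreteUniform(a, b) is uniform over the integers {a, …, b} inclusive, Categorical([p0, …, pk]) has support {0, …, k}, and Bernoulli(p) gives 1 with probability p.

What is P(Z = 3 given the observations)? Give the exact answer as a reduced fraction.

P(Z = 3 | obs) = 10/17

Enumerate traces; 96 have nonzero weight after conditioning:
  (V=0, Z=1, X=0, Y=0, W=0, U=0) weight 1/1250
  (V=0, Z=1, X=0, Y=0, W=0, U=1) weight 3/2500
  (V=0, Z=1, X=0, Y=0, W=1, U=0) weight 2/625
  (V=0, Z=1, X=0, Y=0, W=1, U=1) weight 3/625
  (V=0, Z=1, X=0, Y=1, W=0, U=0) weight 1/1250
  (V=0, Z=1, X=0, Y=1, W=0, U=1) weight 3/2500
  (V=0, Z=1, X=0, Y=1, W=1, U=0) weight 2/625
  (V=0, Z=1, X=0, Y=1, W=1, U=1) weight 3/625
  (V=1, Z=0, X=0, Y=0, W=0, U=0) weight 1/500
  (V=1, Z=3, X=0, Y=0, W=0, U=0) weight 2/375
  … 86 more
Group by Z:
  weight(Z=0) = 1/5
  weight(Z=1) = 2/25
  weight(Z=3) = 2/5
Total weight = 1/5 + 2/25 + 2/5 = 17/25
P(Z=0 | obs) = 1/5 / 17/25 = 5/17
P(Z=1 | obs) = 2/25 / 17/25 = 2/17
P(Z=3 | obs) = 2/5 / 17/25 = 10/17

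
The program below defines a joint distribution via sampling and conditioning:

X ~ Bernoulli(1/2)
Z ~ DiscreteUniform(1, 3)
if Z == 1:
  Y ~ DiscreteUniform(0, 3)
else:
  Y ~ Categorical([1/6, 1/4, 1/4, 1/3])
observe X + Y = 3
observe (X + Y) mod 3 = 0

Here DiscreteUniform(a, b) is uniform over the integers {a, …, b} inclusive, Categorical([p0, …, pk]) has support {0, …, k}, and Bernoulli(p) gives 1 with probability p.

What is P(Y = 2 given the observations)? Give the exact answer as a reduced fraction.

Enumerate traces; 6 have nonzero weight after conditioning:
  (X=0, Z=1, Y=3) weight 1/24
  (X=0, Z=2, Y=3) weight 1/18
  (X=0, Z=3, Y=3) weight 1/18
  (X=1, Z=1, Y=2) weight 1/24
  (X=1, Z=2, Y=2) weight 1/24
  (X=1, Z=3, Y=2) weight 1/24
Group by Y:
  weight(Y=2) = 1/8
  weight(Y=3) = 11/72
Total weight = 1/8 + 11/72 = 5/18
P(Y=2 | obs) = 1/8 / 5/18 = 9/20
P(Y=3 | obs) = 11/72 / 5/18 = 11/20

P(Y = 2 | obs) = 9/20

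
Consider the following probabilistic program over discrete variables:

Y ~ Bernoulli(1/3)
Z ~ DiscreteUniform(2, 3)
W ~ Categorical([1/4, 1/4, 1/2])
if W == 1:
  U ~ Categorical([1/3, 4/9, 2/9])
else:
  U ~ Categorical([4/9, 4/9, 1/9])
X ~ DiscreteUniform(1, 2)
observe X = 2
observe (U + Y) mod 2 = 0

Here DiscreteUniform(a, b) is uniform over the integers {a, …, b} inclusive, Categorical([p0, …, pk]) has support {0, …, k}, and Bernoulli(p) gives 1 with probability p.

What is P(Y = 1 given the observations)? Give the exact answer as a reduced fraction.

P(Y = 1 | obs) = 2/7

Enumerate traces; 18 have nonzero weight after conditioning:
  (Y=0, Z=2, W=0, U=0, X=2) weight 1/54
  (Y=0, Z=2, W=0, U=2, X=2) weight 1/216
  (Y=0, Z=2, W=1, U=0, X=2) weight 1/72
  (Y=0, Z=2, W=1, U=2, X=2) weight 1/108
  (Y=0, Z=2, W=2, U=0, X=2) weight 1/27
  (Y=0, Z=2, W=2, U=2, X=2) weight 1/108
  (Y=0, Z=3, W=0, U=0, X=2) weight 1/54
  (Y=0, Z=3, W=0, U=2, X=2) weight 1/216
  (Y=1, Z=2, W=0, U=1, X=2) weight 1/108
  … 9 more
Group by Y:
  weight(Y=0) = 5/27
  weight(Y=1) = 2/27
Total weight = 5/27 + 2/27 = 7/27
P(Y=0 | obs) = 5/27 / 7/27 = 5/7
P(Y=1 | obs) = 2/27 / 7/27 = 2/7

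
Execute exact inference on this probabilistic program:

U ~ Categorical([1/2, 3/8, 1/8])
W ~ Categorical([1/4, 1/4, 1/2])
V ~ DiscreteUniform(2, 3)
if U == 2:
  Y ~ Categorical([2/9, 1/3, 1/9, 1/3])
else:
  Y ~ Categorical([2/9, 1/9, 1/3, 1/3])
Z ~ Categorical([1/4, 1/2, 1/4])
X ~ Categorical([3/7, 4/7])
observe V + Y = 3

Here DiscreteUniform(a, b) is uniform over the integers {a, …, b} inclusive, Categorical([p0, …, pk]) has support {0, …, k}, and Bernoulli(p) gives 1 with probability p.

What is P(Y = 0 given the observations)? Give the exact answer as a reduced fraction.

Enumerate traces; 108 have nonzero weight after conditioning:
  (U=0, W=0, V=2, Y=1, Z=0, X=0) weight 1/1344
  (U=0, W=0, V=2, Y=1, Z=0, X=1) weight 1/1008
  (U=0, W=0, V=2, Y=1, Z=1, X=0) weight 1/672
  (U=0, W=0, V=2, Y=1, Z=1, X=1) weight 1/504
  (U=0, W=0, V=2, Y=1, Z=2, X=0) weight 1/1344
  (U=0, W=0, V=2, Y=1, Z=2, X=1) weight 1/1008
  (U=0, W=0, V=3, Y=0, Z=0, X=0) weight 1/672
  (U=0, W=0, V=3, Y=0, Z=0, X=1) weight 1/504
  … 100 more
Group by Y:
  weight(Y=0) = 1/9
  weight(Y=1) = 5/72
Total weight = 1/9 + 5/72 = 13/72
P(Y=0 | obs) = 1/9 / 13/72 = 8/13
P(Y=1 | obs) = 5/72 / 13/72 = 5/13

P(Y = 0 | obs) = 8/13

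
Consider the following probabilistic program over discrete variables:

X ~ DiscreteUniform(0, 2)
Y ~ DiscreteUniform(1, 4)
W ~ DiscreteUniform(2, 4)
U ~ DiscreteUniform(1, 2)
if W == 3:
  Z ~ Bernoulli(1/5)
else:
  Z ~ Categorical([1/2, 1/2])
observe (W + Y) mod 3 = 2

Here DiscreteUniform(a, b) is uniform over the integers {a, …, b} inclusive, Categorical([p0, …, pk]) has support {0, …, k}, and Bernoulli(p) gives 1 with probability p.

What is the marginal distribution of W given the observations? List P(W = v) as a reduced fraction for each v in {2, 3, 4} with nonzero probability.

Enumerate traces; 48 have nonzero weight after conditioning:
  (X=0, Y=1, W=4, U=1, Z=0) weight 1/144
  (X=0, Y=1, W=4, U=1, Z=1) weight 1/144
  (X=0, Y=1, W=4, U=2, Z=0) weight 1/144
  (X=0, Y=1, W=4, U=2, Z=1) weight 1/144
  (X=0, Y=2, W=3, U=1, Z=0) weight 1/90
  (X=0, Y=2, W=3, U=1, Z=1) weight 1/360
  (X=0, Y=2, W=3, U=2, Z=0) weight 1/90
  (X=0, Y=2, W=3, U=2, Z=1) weight 1/360
  (X=0, Y=3, W=2, U=1, Z=0) weight 1/144
  … 39 more
Group by W:
  weight(W=2) = 1/12
  weight(W=3) = 1/12
  weight(W=4) = 1/6
Total weight = 1/12 + 1/12 + 1/6 = 1/3
P(W=2 | obs) = 1/12 / 1/3 = 1/4
P(W=3 | obs) = 1/12 / 1/3 = 1/4
P(W=4 | obs) = 1/6 / 1/3 = 1/2

P(W=2) = 1/4, P(W=3) = 1/4, P(W=4) = 1/2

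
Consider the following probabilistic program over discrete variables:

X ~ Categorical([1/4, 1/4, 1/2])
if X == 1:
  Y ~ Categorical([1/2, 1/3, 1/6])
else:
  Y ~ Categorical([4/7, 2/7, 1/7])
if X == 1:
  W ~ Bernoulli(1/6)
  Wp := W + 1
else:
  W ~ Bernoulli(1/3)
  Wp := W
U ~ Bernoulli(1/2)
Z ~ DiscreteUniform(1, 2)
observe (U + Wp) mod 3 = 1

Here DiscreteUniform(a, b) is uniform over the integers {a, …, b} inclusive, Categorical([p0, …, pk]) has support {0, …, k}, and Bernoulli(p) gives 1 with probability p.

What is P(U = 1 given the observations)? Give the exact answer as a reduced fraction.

P(U = 1 | obs) = 12/23

Enumerate traces; 30 have nonzero weight after conditioning:
  (X=0, Y=0, W=0, U=1, Z=1) weight 1/42
  (X=0, Y=0, W=0, U=1, Z=2) weight 1/42
  (X=0, Y=0, W=1, U=0, Z=1) weight 1/84
  (X=0, Y=0, W=1, U=0, Z=2) weight 1/84
  (X=0, Y=1, W=0, U=1, Z=1) weight 1/84
  (X=0, Y=1, W=0, U=1, Z=2) weight 1/84
  (X=0, Y=1, W=1, U=0, Z=1) weight 1/168
  (X=0, Y=1, W=1, U=0, Z=2) weight 1/168
  … 22 more
Group by U:
  weight(U=0) = 11/48
  weight(U=1) = 1/4
Total weight = 11/48 + 1/4 = 23/48
P(U=0 | obs) = 11/48 / 23/48 = 11/23
P(U=1 | obs) = 1/4 / 23/48 = 12/23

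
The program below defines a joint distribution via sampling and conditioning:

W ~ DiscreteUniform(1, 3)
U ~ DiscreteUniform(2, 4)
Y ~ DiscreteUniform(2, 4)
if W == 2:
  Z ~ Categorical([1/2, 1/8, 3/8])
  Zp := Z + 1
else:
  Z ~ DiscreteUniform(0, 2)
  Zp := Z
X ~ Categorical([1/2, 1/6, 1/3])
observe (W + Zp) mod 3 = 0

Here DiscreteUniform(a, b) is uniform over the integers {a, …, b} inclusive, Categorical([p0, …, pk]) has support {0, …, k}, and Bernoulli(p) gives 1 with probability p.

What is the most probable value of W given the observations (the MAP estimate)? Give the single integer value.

argmax_v P(W = v | obs) = 2

Enumerate traces; 81 have nonzero weight after conditioning:
  (W=1, U=2, Y=2, Z=2, X=0) weight 1/162
  (W=1, U=2, Y=2, Z=2, X=1) weight 1/486
  (W=1, U=2, Y=2, Z=2, X=2) weight 1/243
  (W=1, U=2, Y=3, Z=2, X=0) weight 1/162
  (W=1, U=2, Y=3, Z=2, X=1) weight 1/486
  (W=1, U=2, Y=3, Z=2, X=2) weight 1/243
  (W=1, U=2, Y=4, Z=2, X=0) weight 1/162
  (W=1, U=2, Y=4, Z=2, X=1) weight 1/486
  (W=2, U=2, Y=2, Z=0, X=0) weight 1/108
  (W=3, U=2, Y=2, Z=0, X=0) weight 1/162
  … 71 more
Group by W:
  weight(W=1) = 1/9
  weight(W=2) = 1/6
  weight(W=3) = 1/9
Total weight = 1/9 + 1/6 + 1/9 = 7/18
P(W=1 | obs) = 1/9 / 7/18 = 2/7
P(W=2 | obs) = 1/6 / 7/18 = 3/7
P(W=3 | obs) = 1/9 / 7/18 = 2/7
argmax = 2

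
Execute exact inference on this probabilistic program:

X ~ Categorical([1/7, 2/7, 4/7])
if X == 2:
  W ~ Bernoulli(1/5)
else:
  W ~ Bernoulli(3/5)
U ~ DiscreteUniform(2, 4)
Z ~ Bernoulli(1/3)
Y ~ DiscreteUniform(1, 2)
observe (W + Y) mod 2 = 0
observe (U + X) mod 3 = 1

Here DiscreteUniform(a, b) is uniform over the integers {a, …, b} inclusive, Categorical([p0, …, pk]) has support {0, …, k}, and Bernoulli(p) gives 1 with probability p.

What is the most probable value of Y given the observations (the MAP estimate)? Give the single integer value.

argmax_v P(Y = v | obs) = 2

Enumerate traces; 12 have nonzero weight after conditioning:
  (X=0, W=0, U=4, Z=0, Y=2) weight 2/315
  (X=0, W=0, U=4, Z=1, Y=2) weight 1/315
  (X=0, W=1, U=4, Z=0, Y=1) weight 1/105
  (X=0, W=1, U=4, Z=1, Y=1) weight 1/210
  (X=1, W=0, U=3, Z=0, Y=2) weight 4/315
  (X=1, W=0, U=3, Z=1, Y=2) weight 2/315
  (X=1, W=1, U=3, Z=0, Y=1) weight 2/105
  (X=1, W=1, U=3, Z=1, Y=1) weight 1/105
  … 4 more
Group by Y:
  weight(Y=1) = 13/210
  weight(Y=2) = 11/105
Total weight = 13/210 + 11/105 = 1/6
P(Y=1 | obs) = 13/210 / 1/6 = 13/35
P(Y=2 | obs) = 11/105 / 1/6 = 22/35
argmax = 2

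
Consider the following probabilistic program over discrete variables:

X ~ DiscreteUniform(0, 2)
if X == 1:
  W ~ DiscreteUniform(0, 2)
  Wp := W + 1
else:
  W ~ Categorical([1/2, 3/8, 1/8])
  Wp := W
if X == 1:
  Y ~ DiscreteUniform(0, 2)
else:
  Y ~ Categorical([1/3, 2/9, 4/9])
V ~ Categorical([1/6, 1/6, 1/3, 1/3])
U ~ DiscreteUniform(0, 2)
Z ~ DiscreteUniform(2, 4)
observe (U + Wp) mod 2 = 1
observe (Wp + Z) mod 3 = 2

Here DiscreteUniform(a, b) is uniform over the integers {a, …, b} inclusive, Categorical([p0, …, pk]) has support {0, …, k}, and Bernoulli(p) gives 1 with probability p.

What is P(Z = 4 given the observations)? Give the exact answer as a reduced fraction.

P(Z = 4 | obs) = 26/53

Enumerate traces; 156 have nonzero weight after conditioning:
  (X=0, W=0, Y=0, V=0, U=1, Z=2) weight 1/972
  (X=0, W=0, Y=0, V=1, U=1, Z=2) weight 1/972
  (X=0, W=0, Y=0, V=2, U=1, Z=2) weight 1/486
  (X=0, W=0, Y=0, V=3, U=1, Z=2) weight 1/486
  (X=0, W=0, Y=1, V=0, U=1, Z=2) weight 1/1458
  (X=0, W=0, Y=1, V=1, U=1, Z=2) weight 1/1458
  (X=0, W=0, Y=1, V=2, U=1, Z=2) weight 1/729
  (X=0, W=0, Y=1, V=3, U=1, Z=2) weight 1/729
  (X=0, W=1, Y=0, V=0, U=0, Z=4) weight 1/1296
  (X=0, W=2, Y=0, V=0, U=1, Z=3) weight 1/3888
  … 146 more
Group by Z:
  weight(Z=2) = 5/81
  weight(Z=3) = 7/324
  weight(Z=4) = 13/162
Total weight = 5/81 + 7/324 + 13/162 = 53/324
P(Z=2 | obs) = 5/81 / 53/324 = 20/53
P(Z=3 | obs) = 7/324 / 53/324 = 7/53
P(Z=4 | obs) = 13/162 / 53/324 = 26/53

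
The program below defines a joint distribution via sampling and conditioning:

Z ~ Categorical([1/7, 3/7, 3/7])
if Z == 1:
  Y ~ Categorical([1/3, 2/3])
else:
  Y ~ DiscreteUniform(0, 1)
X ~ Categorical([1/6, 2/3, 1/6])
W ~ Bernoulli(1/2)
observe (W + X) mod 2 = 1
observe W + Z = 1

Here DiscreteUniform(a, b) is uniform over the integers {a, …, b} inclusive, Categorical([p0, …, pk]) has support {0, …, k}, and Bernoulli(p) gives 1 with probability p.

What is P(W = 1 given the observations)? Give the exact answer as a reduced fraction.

P(W = 1 | obs) = 1/7

Enumerate traces; 6 have nonzero weight after conditioning:
  (Z=0, Y=0, X=0, W=1) weight 1/168
  (Z=0, Y=0, X=2, W=1) weight 1/168
  (Z=0, Y=1, X=0, W=1) weight 1/168
  (Z=0, Y=1, X=2, W=1) weight 1/168
  (Z=1, Y=0, X=1, W=0) weight 1/21
  (Z=1, Y=1, X=1, W=0) weight 2/21
Group by W:
  weight(W=0) = 1/7
  weight(W=1) = 1/42
Total weight = 1/7 + 1/42 = 1/6
P(W=0 | obs) = 1/7 / 1/6 = 6/7
P(W=1 | obs) = 1/42 / 1/6 = 1/7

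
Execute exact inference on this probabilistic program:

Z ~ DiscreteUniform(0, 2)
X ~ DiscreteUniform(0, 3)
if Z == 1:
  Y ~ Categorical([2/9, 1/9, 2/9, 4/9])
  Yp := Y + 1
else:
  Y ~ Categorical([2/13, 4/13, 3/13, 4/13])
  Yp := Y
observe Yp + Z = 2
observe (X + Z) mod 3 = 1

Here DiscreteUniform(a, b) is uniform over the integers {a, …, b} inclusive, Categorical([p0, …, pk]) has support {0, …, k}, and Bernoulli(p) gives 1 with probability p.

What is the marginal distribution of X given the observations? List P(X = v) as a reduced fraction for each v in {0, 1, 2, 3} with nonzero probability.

P(X=0) = 26/97, P(X=1) = 27/97, P(X=2) = 18/97, P(X=3) = 26/97

Enumerate traces; 4 have nonzero weight after conditioning:
  (Z=0, X=1, Y=2) weight 1/52
  (Z=1, X=0, Y=0) weight 1/54
  (Z=1, X=3, Y=0) weight 1/54
  (Z=2, X=2, Y=0) weight 1/78
Group by X:
  weight(X=0) = 1/54
  weight(X=1) = 1/52
  weight(X=2) = 1/78
  weight(X=3) = 1/54
Total weight = 1/54 + 1/52 + 1/78 + 1/54 = 97/1404
P(X=0 | obs) = 1/54 / 97/1404 = 26/97
P(X=1 | obs) = 1/52 / 97/1404 = 27/97
P(X=2 | obs) = 1/78 / 97/1404 = 18/97
P(X=3 | obs) = 1/54 / 97/1404 = 26/97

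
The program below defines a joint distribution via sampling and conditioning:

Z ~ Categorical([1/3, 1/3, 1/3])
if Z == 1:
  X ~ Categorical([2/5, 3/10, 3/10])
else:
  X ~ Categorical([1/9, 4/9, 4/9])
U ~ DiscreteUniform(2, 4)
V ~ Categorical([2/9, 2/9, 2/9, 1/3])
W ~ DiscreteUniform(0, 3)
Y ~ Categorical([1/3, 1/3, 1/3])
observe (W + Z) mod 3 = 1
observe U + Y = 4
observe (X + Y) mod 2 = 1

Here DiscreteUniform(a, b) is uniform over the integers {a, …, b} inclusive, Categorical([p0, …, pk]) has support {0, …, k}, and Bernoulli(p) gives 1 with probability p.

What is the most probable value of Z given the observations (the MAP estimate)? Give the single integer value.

argmax_v P(Z = v | obs) = 1

Enumerate traces; 64 have nonzero weight after conditioning:
  (Z=0, X=0, U=3, V=0, W=1, Y=1) weight 1/4374
  (Z=0, X=0, U=3, V=1, W=1, Y=1) weight 1/4374
  (Z=0, X=0, U=3, V=2, W=1, Y=1) weight 1/4374
  (Z=0, X=0, U=3, V=3, W=1, Y=1) weight 1/2916
  (Z=0, X=1, U=2, V=0, W=1, Y=2) weight 2/2187
  (Z=0, X=1, U=2, V=1, W=1, Y=2) weight 2/2187
  (Z=0, X=1, U=2, V=2, W=1, Y=2) weight 2/2187
  (Z=0, X=1, U=2, V=3, W=1, Y=2) weight 1/729
  (Z=1, X=0, U=3, V=0, W=0, Y=1) weight 1/1215
  (Z=2, X=0, U=3, V=0, W=2, Y=1) weight 1/4374
  … 54 more
Group by Z:
  weight(Z=0) = 13/972
  weight(Z=1) = 13/540
  weight(Z=2) = 13/972
Total weight = 13/972 + 13/540 + 13/972 = 247/4860
P(Z=0 | obs) = 13/972 / 247/4860 = 5/19
P(Z=1 | obs) = 13/540 / 247/4860 = 9/19
P(Z=2 | obs) = 13/972 / 247/4860 = 5/19
argmax = 1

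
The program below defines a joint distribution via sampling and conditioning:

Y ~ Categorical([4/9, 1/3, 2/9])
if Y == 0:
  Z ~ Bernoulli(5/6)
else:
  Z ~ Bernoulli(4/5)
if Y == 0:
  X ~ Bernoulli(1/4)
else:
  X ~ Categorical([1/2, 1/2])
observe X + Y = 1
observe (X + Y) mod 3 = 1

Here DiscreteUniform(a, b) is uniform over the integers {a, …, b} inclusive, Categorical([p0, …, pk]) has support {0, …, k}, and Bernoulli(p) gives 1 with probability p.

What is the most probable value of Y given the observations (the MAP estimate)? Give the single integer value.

argmax_v P(Y = v | obs) = 1

Enumerate traces; 4 have nonzero weight after conditioning:
  (Y=0, Z=0, X=1) weight 1/54
  (Y=0, Z=1, X=1) weight 5/54
  (Y=1, Z=0, X=0) weight 1/30
  (Y=1, Z=1, X=0) weight 2/15
Group by Y:
  weight(Y=0) = 1/9
  weight(Y=1) = 1/6
Total weight = 1/9 + 1/6 = 5/18
P(Y=0 | obs) = 1/9 / 5/18 = 2/5
P(Y=1 | obs) = 1/6 / 5/18 = 3/5
argmax = 1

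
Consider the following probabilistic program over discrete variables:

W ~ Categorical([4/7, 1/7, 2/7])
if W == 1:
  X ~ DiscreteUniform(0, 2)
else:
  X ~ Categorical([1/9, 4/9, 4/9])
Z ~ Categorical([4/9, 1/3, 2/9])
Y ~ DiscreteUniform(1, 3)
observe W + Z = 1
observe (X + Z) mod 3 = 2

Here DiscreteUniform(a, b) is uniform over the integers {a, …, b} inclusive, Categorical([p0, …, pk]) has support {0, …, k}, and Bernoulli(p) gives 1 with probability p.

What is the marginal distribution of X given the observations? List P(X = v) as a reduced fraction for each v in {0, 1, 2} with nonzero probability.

Enumerate traces; 6 have nonzero weight after conditioning:
  (W=0, X=1, Z=1, Y=1) weight 16/567
  (W=0, X=1, Z=1, Y=2) weight 16/567
  (W=0, X=1, Z=1, Y=3) weight 16/567
  (W=1, X=2, Z=0, Y=1) weight 4/567
  (W=1, X=2, Z=0, Y=2) weight 4/567
  (W=1, X=2, Z=0, Y=3) weight 4/567
Group by X:
  weight(X=1) = 16/189
  weight(X=2) = 4/189
Total weight = 16/189 + 4/189 = 20/189
P(X=1 | obs) = 16/189 / 20/189 = 4/5
P(X=2 | obs) = 4/189 / 20/189 = 1/5

P(X=1) = 4/5, P(X=2) = 1/5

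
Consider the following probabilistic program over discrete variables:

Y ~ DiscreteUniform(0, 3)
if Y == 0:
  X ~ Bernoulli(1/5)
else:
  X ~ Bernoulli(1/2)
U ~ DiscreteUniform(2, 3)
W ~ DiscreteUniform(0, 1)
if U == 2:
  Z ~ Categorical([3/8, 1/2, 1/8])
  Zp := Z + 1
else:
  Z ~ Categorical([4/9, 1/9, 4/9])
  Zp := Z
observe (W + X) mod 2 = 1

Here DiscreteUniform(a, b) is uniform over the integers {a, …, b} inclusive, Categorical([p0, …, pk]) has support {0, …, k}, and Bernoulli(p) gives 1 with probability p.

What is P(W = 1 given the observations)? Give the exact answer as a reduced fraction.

Enumerate traces; 48 have nonzero weight after conditioning:
  (Y=0, X=0, U=2, W=1, Z=0) weight 3/160
  (Y=0, X=0, U=2, W=1, Z=1) weight 1/40
  (Y=0, X=0, U=2, W=1, Z=2) weight 1/160
  (Y=0, X=0, U=3, W=1, Z=0) weight 1/45
  (Y=0, X=0, U=3, W=1, Z=1) weight 1/180
  (Y=0, X=0, U=3, W=1, Z=2) weight 1/45
  (Y=0, X=1, U=2, W=0, Z=0) weight 3/640
  (Y=0, X=1, U=2, W=0, Z=1) weight 1/160
  … 40 more
Group by W:
  weight(W=0) = 17/80
  weight(W=1) = 23/80
Total weight = 17/80 + 23/80 = 1/2
P(W=0 | obs) = 17/80 / 1/2 = 17/40
P(W=1 | obs) = 23/80 / 1/2 = 23/40

P(W = 1 | obs) = 23/40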